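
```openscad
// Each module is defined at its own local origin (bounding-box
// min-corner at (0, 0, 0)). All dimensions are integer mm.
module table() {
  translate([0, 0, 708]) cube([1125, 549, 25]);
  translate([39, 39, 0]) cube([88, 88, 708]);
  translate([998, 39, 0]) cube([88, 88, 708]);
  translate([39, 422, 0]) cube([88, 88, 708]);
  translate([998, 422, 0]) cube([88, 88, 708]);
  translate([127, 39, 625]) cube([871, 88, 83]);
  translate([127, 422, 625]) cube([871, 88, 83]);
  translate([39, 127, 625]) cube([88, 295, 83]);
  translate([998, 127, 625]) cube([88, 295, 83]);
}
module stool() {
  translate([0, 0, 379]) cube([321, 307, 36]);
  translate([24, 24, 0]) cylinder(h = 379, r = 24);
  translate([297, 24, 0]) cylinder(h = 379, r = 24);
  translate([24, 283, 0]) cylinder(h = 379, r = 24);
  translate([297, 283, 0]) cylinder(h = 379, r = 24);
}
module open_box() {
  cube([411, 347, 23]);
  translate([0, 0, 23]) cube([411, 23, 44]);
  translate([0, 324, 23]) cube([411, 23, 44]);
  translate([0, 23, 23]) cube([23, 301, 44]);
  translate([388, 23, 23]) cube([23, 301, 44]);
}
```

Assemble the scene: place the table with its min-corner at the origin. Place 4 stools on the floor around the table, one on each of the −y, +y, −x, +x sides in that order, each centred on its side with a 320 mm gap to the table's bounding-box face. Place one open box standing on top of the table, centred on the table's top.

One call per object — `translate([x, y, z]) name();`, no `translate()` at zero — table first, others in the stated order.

table();
translate([402, -627, 0]) stool();
translate([402, 869, 0]) stool();
translate([-641, 121, 0]) stool();
translate([1445, 121, 0]) stool();
translate([357, 101, 733]) open_box();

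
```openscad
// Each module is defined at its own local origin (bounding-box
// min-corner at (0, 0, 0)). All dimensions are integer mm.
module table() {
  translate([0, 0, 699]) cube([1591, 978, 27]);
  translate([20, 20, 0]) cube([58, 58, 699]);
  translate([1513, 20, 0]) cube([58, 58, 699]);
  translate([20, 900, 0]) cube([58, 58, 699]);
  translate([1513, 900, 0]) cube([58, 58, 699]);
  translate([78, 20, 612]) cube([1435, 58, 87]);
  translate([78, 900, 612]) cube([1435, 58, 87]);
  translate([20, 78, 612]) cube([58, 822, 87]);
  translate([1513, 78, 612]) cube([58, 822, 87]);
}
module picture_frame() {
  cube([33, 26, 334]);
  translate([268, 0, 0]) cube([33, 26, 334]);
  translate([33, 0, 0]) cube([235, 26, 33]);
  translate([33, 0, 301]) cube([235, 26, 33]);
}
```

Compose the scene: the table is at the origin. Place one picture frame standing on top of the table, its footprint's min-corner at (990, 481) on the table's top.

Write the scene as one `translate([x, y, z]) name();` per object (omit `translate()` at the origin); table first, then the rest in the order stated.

table();
translate([990, 481, 726]) picture_frame();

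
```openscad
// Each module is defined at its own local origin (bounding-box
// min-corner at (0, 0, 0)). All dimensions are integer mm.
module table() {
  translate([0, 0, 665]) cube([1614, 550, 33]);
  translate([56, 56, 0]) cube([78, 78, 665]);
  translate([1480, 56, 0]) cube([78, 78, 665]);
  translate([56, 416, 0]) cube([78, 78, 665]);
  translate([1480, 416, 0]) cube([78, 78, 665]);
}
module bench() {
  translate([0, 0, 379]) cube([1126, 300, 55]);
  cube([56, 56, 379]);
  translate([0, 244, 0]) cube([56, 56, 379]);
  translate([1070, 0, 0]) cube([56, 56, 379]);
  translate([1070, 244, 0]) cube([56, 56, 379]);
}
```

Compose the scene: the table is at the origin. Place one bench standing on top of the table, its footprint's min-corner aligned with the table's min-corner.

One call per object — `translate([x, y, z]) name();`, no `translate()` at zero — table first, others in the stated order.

table();
translate([0, 0, 698]) bench();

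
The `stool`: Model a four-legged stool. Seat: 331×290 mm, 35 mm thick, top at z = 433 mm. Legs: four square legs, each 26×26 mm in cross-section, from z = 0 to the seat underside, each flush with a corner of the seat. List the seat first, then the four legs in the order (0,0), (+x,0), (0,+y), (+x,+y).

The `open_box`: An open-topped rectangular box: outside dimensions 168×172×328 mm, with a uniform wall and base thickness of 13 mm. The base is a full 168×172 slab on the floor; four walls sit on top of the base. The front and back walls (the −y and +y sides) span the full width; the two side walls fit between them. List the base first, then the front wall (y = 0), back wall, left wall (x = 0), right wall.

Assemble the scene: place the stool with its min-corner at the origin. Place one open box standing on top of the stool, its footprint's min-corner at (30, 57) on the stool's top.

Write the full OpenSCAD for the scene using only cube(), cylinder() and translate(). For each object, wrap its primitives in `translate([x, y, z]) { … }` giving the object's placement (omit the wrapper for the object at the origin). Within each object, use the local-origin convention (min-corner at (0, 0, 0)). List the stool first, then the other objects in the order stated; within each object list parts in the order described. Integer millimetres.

translate([0, 0, 398]) cube([331, 290, 35]);
cube([26, 26, 398]);
translate([305, 0, 0]) cube([26, 26, 398]);
translate([0, 264, 0]) cube([26, 26, 398]);
translate([305, 264, 0]) cube([26, 26, 398]);
translate([30, 57, 433]) {
  cube([168, 172, 13]);
  translate([0, 0, 13]) cube([168, 13, 315]);
  translate([0, 159, 13]) cube([168, 13, 315]);
  translate([0, 13, 13]) cube([13, 146, 315]);
  translate([155, 13, 13]) cube([13, 146, 315]);
}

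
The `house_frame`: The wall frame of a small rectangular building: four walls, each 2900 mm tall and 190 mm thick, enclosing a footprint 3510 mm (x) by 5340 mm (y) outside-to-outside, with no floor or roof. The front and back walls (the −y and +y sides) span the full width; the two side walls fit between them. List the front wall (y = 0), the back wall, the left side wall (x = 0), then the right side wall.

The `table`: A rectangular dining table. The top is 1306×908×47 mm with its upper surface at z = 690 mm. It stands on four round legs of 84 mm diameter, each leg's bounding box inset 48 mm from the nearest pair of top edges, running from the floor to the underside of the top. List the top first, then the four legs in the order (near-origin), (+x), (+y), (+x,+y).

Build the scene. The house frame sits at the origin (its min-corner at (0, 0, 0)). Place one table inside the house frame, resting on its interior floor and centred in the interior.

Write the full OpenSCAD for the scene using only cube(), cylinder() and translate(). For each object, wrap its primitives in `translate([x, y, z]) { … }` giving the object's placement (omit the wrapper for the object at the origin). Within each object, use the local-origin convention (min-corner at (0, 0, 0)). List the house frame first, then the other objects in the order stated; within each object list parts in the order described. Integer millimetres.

cube([3510, 190, 2900]);
translate([0, 5150, 0]) cube([3510, 190, 2900]);
translate([0, 190, 0]) cube([190, 4960, 2900]);
translate([3320, 190, 0]) cube([190, 4960, 2900]);
translate([1102, 2216, 0]) {
  translate([0, 0, 643]) cube([1306, 908, 47]);
  translate([90, 90, 0]) cylinder(h = 643, r = 42);
  translate([1216, 90, 0]) cylinder(h = 643, r = 42);
  translate([90, 818, 0]) cylinder(h = 643, r = 42);
  translate([1216, 818, 0]) cylinder(h = 643, r = 42);
}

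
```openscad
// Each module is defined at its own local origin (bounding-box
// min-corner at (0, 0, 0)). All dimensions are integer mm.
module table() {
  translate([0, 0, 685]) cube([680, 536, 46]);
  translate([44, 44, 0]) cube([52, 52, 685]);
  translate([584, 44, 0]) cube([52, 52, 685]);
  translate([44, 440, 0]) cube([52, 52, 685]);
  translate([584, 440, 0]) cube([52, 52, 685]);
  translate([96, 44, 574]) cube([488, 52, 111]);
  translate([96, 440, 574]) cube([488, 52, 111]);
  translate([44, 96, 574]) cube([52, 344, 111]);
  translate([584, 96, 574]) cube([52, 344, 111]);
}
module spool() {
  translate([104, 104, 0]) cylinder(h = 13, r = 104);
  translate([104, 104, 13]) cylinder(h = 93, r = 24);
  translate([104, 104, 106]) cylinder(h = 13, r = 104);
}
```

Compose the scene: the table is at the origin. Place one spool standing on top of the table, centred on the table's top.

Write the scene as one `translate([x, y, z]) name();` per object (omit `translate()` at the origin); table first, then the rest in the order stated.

table();
translate([236, 164, 731]) spool();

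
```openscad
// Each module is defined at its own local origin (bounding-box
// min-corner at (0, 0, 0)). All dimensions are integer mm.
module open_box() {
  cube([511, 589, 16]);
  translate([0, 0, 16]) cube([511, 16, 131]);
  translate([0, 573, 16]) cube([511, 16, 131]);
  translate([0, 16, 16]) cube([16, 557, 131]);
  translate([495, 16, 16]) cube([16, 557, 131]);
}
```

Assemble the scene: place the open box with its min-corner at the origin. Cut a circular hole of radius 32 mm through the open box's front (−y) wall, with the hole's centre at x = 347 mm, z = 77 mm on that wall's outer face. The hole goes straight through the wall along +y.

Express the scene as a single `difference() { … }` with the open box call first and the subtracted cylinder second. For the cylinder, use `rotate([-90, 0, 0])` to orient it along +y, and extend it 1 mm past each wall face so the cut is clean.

difference() {
  open_box();
  translate([347, -1, 77]) rotate([-90, 0, 0]) cylinder(h = 18, r = 32);
}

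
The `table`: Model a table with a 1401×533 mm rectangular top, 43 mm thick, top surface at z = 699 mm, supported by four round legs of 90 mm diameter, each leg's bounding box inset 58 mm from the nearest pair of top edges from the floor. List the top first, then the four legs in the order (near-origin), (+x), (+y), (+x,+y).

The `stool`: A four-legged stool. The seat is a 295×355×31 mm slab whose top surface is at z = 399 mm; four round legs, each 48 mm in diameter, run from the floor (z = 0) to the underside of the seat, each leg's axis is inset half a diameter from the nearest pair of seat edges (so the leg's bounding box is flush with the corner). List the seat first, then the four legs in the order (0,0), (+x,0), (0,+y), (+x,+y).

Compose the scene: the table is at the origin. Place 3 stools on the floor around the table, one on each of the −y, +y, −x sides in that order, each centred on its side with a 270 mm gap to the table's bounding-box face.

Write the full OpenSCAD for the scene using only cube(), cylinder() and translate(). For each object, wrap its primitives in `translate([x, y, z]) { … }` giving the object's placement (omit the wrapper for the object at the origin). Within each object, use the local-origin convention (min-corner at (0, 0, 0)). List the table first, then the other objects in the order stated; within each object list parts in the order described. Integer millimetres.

translate([0, 0, 656]) cube([1401, 533, 43]);
translate([103, 103, 0]) cylinder(h = 656, r = 45);
translate([1298, 103, 0]) cylinder(h = 656, r = 45);
translate([103, 430, 0]) cylinder(h = 656, r = 45);
translate([1298, 430, 0]) cylinder(h = 656, r = 45);
translate([553, -625, 0]) {
  translate([0, 0, 368]) cube([295, 355, 31]);
  translate([24, 24, 0]) cylinder(h = 368, r = 24);
  translate([271, 24, 0]) cylinder(h = 368, r = 24);
  translate([24, 331, 0]) cylinder(h = 368, r = 24);
  translate([271, 331, 0]) cylinder(h = 368, r = 24);
}
translate([553, 803, 0]) {
  translate([0, 0, 368]) cube([295, 355, 31]);
  translate([24, 24, 0]) cylinder(h = 368, r = 24);
  translate([271, 24, 0]) cylinder(h = 368, r = 24);
  translate([24, 331, 0]) cylinder(h = 368, r = 24);
  translate([271, 331, 0]) cylinder(h = 368, r = 24);
}
translate([-565, 89, 0]) {
  translate([0, 0, 368]) cube([295, 355, 31]);
  translate([24, 24, 0]) cylinder(h = 368, r = 24);
  translate([271, 24, 0]) cylinder(h = 368, r = 24);
  translate([24, 331, 0]) cylinder(h = 368, r = 24);
  translate([271, 331, 0]) cylinder(h = 368, r = 24);
}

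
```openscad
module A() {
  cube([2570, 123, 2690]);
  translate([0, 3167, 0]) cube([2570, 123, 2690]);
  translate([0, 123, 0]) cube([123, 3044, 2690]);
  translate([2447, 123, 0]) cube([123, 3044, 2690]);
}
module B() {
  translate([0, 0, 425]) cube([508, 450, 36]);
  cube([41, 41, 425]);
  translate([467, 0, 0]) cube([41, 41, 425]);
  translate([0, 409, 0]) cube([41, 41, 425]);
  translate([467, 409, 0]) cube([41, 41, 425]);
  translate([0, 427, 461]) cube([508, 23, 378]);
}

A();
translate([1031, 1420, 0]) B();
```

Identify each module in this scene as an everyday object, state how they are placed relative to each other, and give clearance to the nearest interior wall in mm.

A is a house frame. B is a chair. The chair sits inside the house frame, centred. The clearance to the nearest interior wall is 908 mm.

Clearances: x = 908, y = 1297; minimum 908 mm.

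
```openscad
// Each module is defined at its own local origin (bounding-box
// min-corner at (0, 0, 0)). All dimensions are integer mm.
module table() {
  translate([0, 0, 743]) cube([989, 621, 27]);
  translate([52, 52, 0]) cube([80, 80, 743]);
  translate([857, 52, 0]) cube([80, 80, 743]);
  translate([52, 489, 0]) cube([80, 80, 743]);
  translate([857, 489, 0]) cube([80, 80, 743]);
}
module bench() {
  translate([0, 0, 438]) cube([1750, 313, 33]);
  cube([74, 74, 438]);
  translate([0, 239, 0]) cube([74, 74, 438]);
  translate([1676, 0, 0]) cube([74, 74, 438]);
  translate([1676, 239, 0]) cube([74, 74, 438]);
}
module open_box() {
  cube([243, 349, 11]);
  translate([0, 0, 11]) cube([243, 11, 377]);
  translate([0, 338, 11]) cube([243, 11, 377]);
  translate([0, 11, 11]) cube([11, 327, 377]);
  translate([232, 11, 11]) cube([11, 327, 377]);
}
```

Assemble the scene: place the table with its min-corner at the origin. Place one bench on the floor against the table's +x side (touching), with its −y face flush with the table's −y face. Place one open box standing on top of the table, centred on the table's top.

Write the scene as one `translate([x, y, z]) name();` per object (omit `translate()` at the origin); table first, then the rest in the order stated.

table();
translate([989, 0, 0]) bench();
translate([373, 136, 770]) open_box();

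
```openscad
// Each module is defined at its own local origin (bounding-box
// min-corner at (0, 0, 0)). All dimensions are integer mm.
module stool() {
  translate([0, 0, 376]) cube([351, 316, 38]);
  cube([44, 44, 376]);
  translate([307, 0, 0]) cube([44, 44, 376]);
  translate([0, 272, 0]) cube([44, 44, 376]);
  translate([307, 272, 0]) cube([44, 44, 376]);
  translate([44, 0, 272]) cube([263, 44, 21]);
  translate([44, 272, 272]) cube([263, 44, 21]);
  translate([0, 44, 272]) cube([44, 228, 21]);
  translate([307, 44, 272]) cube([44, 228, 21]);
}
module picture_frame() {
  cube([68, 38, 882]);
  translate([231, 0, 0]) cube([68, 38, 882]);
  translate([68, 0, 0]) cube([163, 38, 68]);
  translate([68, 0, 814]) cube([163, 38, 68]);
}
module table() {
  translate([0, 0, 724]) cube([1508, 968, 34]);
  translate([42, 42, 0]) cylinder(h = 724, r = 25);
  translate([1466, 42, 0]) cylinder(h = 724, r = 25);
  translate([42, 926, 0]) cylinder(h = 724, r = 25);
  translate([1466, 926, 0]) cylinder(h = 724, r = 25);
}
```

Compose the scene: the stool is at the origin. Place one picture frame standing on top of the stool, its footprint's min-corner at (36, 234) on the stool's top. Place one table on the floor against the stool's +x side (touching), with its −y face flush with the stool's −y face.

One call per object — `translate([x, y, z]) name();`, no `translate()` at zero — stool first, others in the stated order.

stool();
translate([36, 234, 414]) picture_frame();
translate([351, 0, 0]) table();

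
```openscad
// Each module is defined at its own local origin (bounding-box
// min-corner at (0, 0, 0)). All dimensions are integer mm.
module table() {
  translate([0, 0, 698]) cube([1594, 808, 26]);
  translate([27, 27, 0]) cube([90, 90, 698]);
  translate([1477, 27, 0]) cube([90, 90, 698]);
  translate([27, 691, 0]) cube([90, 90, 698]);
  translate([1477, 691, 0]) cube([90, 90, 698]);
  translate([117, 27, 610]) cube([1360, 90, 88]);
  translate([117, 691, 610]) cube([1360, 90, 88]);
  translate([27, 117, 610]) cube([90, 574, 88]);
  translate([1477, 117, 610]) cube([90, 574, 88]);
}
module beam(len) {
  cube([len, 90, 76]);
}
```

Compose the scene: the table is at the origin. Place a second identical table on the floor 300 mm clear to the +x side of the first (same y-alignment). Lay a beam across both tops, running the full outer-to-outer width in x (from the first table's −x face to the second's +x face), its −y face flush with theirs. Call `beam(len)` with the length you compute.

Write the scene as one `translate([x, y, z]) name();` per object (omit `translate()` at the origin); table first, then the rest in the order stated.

table();
translate([1894, 0, 0]) table();
translate([0, 0, 724]) beam(3488);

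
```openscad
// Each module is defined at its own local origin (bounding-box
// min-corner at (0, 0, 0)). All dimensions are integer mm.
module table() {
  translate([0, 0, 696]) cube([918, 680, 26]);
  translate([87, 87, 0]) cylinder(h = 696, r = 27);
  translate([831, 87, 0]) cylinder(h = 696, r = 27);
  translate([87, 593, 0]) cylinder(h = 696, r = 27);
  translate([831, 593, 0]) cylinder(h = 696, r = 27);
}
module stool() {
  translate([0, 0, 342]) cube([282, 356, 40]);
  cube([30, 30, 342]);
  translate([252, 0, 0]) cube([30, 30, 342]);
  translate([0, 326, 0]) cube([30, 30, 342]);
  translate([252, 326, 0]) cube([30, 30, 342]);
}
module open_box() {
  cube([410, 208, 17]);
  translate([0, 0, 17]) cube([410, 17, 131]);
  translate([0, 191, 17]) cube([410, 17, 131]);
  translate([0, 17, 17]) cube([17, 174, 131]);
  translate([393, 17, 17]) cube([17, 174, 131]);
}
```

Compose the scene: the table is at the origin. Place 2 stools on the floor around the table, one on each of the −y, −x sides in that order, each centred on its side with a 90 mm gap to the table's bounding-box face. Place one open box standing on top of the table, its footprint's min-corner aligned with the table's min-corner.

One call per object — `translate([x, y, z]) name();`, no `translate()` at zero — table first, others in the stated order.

table();
translate([318, -446, 0]) stool();
translate([-372, 162, 0]) stool();
translate([0, 0, 722]) open_box();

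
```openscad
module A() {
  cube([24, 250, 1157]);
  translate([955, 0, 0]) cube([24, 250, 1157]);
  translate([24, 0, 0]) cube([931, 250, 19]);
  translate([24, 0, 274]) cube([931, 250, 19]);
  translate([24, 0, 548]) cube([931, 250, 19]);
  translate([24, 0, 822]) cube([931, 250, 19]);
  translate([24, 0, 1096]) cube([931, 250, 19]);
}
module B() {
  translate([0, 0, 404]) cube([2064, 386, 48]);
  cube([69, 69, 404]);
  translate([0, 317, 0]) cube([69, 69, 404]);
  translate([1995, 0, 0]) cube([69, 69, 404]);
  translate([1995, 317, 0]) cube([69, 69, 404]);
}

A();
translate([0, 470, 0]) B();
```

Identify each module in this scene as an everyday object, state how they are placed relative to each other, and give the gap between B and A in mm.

A is a bookshelf. B is a bench. The bench is on the floor beside the bookshelf on its +y side. The gap between the bench and the bookshelf is 220 mm.

The bench's nearest face is 220 mm from the bookshelf's +y face.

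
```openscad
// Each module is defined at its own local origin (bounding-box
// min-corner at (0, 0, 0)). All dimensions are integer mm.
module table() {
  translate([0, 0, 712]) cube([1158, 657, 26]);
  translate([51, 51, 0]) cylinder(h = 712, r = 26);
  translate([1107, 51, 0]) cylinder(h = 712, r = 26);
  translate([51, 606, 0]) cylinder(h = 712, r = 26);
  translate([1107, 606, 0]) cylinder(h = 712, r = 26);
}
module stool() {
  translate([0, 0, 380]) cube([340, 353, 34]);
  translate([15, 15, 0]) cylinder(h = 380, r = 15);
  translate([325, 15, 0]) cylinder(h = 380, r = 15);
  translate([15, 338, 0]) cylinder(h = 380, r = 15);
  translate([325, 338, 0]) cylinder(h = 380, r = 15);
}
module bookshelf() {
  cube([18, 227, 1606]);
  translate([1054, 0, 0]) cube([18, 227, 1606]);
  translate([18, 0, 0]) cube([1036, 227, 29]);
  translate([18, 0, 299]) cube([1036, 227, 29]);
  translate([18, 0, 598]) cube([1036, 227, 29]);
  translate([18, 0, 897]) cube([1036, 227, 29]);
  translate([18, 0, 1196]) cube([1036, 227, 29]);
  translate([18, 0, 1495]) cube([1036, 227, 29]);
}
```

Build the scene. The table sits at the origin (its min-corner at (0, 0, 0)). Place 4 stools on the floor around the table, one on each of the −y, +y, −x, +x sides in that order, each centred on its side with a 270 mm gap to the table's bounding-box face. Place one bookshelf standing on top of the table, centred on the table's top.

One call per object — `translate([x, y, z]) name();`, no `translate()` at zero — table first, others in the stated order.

table();
translate([409, -623, 0]) stool();
translate([409, 927, 0]) stool();
translate([-610, 152, 0]) stool();
translate([1428, 152, 0]) stool();
translate([43, 215, 738]) bookshelf();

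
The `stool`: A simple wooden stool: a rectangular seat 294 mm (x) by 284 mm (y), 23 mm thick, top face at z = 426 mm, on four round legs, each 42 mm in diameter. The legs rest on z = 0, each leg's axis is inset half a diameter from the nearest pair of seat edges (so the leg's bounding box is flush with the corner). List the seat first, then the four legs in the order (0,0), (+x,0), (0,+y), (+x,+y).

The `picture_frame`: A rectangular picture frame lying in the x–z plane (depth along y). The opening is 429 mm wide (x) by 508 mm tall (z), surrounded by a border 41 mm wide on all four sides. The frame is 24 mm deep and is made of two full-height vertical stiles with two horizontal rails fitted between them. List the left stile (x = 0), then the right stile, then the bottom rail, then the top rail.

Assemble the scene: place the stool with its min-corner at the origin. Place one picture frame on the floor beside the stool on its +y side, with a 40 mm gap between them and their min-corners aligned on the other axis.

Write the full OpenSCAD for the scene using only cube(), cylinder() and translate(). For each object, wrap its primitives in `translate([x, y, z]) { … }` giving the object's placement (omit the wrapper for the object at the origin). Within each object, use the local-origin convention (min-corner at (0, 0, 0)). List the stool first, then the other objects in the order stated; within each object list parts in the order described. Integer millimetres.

translate([0, 0, 403]) cube([294, 284, 23]);
translate([21, 21, 0]) cylinder(h = 403, r = 21);
translate([273, 21, 0]) cylinder(h = 403, r = 21);
translate([21, 263, 0]) cylinder(h = 403, r = 21);
translate([273, 263, 0]) cylinder(h = 403, r = 21);
translate([0, 324, 0]) {
  cube([41, 24, 590]);
  translate([470, 0, 0]) cube([41, 24, 590]);
  translate([41, 0, 0]) cube([429, 24, 41]);
  translate([41, 0, 549]) cube([429, 24, 41]);
}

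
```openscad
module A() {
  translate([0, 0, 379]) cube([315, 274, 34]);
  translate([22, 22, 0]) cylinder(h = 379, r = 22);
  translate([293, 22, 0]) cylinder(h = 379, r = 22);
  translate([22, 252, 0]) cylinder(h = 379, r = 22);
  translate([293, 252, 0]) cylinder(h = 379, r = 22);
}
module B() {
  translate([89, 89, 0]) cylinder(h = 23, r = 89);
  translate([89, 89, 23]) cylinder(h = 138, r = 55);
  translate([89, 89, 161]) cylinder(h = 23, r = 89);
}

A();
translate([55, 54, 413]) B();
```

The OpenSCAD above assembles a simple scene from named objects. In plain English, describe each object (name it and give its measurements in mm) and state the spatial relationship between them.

A is a simple wooden stool: a rectangular seat 315 mm (x) by 274 mm (y), 34 mm thick, top face at z = 413 mm, on four round legs, each 44 mm in diameter. The legs rest on z = 0, each leg's axis is inset half a diameter from the nearest pair of seat edges (so the leg's bounding box is flush with the corner).

B is a spool: two coaxial disc flanges of radius 89 mm and thickness 23 mm, joined by a core cylinder of radius 55 mm and height 138 mm. The lower flange rests on z = 0 and the three cylinders share a vertical axis.

The spool is on top of the stool.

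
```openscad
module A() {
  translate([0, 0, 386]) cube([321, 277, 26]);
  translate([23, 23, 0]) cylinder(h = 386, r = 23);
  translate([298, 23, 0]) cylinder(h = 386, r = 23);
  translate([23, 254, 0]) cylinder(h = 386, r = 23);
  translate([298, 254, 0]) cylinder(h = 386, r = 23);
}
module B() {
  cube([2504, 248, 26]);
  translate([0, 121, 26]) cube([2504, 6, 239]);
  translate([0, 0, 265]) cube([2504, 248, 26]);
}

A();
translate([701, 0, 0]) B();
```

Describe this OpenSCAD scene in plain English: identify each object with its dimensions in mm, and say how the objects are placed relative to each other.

A is a simple wooden stool: a rectangular seat 321 mm (x) by 277 mm (y), 26 mm thick, top face at z = 412 mm, on four round legs, each 46 mm in diameter. The legs rest on z = 0, each leg's axis is inset half a diameter from the nearest pair of seat edges (so the leg's bounding box is flush with the corner).

B is an I-beam lying along x, 2504 mm long. Overall section height 291 mm. Two flanges 248 mm wide (y) and 26 mm thick, one on the floor and one at the top; a web 6 mm thick runs between them, centred on the flange width.

The I-beam is on the floor beside the stool on its +x side.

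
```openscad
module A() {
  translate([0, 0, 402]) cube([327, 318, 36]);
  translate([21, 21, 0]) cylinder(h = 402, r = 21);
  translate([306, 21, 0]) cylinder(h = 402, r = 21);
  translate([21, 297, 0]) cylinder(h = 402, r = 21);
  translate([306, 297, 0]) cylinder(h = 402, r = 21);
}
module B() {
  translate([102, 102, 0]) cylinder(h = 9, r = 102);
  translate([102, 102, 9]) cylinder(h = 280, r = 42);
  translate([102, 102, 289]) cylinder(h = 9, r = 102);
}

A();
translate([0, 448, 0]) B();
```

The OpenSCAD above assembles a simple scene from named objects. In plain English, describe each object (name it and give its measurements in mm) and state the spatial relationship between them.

A is a four-legged stool. The seat is a 327×318×36 mm slab whose top surface is at z = 438 mm; four round legs, each 42 mm in diameter, run from the floor (z = 0) to the underside of the seat, each leg's axis is inset half a diameter from the nearest pair of seat edges (so the leg's bounding box is flush with the corner).

B is a spool: two coaxial disc flanges of radius 102 mm and thickness 9 mm, joined by a core cylinder of radius 42 mm and height 280 mm. The lower flange rests on z = 0 and the three cylinders share a vertical axis.

The spool is on the floor beside the stool on its +y side.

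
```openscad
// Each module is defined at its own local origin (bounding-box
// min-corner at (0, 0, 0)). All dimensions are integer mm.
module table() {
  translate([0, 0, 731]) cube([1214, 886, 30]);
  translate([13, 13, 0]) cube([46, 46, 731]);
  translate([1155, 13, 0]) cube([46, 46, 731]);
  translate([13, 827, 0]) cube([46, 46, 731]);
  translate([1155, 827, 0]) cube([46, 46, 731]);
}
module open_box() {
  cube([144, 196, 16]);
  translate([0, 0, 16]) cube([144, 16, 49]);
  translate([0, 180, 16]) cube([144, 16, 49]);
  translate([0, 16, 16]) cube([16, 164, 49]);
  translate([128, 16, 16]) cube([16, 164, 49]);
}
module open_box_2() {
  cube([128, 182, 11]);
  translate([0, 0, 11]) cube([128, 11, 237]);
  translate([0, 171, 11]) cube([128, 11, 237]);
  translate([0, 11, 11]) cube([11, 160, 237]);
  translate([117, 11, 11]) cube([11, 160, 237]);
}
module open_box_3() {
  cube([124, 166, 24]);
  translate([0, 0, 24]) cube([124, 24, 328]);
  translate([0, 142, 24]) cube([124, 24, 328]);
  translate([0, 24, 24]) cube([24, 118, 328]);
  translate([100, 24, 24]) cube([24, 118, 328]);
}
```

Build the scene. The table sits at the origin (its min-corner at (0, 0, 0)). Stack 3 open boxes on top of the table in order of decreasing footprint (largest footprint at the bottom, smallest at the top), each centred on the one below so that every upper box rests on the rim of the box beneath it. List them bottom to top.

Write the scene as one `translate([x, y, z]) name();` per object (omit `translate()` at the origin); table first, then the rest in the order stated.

table();
translate([535, 345, 761]) open_box();
translate([543, 352, 826]) open_box_2();
translate([545, 360, 1074]) open_box_3();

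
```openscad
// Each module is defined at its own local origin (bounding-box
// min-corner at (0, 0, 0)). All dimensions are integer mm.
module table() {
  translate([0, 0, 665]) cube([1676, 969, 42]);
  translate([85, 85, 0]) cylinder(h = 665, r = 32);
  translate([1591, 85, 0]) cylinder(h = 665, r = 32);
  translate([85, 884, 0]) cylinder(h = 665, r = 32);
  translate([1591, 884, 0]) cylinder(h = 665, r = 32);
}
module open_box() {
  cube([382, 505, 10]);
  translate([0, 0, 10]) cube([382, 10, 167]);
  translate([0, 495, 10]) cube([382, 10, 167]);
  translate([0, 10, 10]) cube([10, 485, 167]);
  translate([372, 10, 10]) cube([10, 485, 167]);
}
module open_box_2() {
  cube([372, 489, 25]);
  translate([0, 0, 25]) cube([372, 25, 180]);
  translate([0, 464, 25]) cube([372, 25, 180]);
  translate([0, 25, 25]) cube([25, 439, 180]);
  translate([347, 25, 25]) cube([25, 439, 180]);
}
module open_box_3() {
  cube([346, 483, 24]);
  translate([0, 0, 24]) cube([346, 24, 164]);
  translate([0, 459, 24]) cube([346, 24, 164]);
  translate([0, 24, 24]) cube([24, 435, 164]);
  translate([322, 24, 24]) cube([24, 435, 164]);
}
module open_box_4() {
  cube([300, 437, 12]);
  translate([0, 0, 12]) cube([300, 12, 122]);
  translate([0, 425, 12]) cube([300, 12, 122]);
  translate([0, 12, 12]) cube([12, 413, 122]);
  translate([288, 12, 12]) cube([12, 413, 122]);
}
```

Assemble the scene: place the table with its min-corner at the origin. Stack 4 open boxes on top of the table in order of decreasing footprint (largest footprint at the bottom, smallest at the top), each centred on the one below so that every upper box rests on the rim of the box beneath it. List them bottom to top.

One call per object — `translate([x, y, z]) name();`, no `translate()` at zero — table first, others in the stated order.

table();
translate([647, 232, 707]) open_box();
translate([652, 240, 884]) open_box_2();
translate([665, 243, 1089]) open_box_3();
translate([688, 266, 1277]) open_box_4();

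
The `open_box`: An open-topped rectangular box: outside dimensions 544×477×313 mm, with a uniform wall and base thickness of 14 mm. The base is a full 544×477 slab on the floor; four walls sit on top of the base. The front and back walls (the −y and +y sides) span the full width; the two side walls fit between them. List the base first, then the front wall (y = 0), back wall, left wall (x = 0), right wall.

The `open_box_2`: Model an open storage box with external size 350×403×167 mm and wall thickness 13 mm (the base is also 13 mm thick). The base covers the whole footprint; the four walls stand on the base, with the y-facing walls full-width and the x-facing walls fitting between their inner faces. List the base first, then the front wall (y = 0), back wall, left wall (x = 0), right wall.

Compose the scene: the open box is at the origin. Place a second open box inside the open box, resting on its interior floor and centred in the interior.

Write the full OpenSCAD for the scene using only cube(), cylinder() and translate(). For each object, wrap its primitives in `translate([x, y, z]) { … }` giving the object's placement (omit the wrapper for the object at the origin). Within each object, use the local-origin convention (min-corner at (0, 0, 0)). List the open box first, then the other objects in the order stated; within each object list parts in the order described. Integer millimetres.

cube([544, 477, 14]);
translate([0, 0, 14]) cube([544, 14, 299]);
translate([0, 463, 14]) cube([544, 14, 299]);
translate([0, 14, 14]) cube([14, 449, 299]);
translate([530, 14, 14]) cube([14, 449, 299]);
translate([97, 37, 14]) {
  cube([350, 403, 13]);
  translate([0, 0, 13]) cube([350, 13, 154]);
  translate([0, 390, 13]) cube([350, 13, 154]);
  translate([0, 13, 13]) cube([13, 377, 154]);
  translate([337, 13, 13]) cube([13, 377, 154]);
}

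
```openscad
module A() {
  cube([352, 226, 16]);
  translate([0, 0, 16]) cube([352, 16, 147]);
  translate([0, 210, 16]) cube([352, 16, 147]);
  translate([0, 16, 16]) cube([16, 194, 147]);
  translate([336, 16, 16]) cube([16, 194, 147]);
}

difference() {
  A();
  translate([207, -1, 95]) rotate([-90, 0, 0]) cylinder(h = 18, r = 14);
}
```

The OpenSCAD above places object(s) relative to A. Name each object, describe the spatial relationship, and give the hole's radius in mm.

A is an open box. The open box has a circular hole through its front wall. The hole's radius is 14 mm.

The subtracted cylinder has r = 14 mm.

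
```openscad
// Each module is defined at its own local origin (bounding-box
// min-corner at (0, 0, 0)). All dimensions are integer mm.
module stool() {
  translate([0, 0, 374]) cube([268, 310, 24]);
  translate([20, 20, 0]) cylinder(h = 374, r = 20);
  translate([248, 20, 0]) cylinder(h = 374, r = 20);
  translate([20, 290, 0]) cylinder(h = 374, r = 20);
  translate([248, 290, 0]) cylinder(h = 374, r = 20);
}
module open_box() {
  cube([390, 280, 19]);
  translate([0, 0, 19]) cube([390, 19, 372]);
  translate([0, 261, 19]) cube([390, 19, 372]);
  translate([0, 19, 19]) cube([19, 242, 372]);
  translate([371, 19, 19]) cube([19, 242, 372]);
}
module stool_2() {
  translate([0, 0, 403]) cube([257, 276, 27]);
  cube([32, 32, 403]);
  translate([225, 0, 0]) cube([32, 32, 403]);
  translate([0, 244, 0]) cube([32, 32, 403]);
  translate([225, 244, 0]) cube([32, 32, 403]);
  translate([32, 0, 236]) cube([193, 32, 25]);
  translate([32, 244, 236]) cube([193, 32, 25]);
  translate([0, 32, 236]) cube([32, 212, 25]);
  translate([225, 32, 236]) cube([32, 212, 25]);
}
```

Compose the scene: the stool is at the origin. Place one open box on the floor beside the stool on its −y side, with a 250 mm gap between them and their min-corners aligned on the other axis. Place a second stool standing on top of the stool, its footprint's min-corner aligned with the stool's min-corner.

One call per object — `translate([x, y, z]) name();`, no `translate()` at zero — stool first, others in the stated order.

stool();
translate([0, -530, 0]) open_box();
translate([0, 0, 398]) stool_2();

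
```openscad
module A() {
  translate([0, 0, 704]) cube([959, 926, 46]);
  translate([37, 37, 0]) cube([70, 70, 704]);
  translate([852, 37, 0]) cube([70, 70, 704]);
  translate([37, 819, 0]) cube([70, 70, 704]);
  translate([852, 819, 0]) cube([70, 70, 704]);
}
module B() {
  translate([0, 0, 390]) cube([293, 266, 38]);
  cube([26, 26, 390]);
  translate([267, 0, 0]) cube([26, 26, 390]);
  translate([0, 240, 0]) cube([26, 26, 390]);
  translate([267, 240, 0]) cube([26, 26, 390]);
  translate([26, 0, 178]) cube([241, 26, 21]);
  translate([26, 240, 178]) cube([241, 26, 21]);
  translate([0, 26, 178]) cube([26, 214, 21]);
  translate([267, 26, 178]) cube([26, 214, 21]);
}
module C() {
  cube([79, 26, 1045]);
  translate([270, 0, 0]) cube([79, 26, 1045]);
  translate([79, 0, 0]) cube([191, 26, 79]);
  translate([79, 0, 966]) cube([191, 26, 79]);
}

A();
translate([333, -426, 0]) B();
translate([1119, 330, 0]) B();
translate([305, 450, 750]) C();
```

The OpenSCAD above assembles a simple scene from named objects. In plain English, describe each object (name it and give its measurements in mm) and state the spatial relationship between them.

A is a table: top 959 mm (x) × 926 mm (y), 46 mm thick, upper face at z = 750 mm, on four 70×70 mm square legs, each inset 37 mm from the nearest pair of top edges, running from z = 0 to the bottom of the top.

B is a four-legged stool. The seat is a 293×266×38 mm slab whose top surface is at z = 428 mm; four square legs, each 26×26 mm in cross-section, run from the floor (z = 0) to the underside of the seat, each flush with a corner of the seat. Four stretchers, 26 mm wide and 21 mm tall, connect adjacent legs with their undersides at z = 178 mm, each running between the inner faces of the legs it joins and aligned with the legs' outer faces on the other axis.

C is a picture frame with a 191×887 mm rectangular opening (x by z) and a uniform 79 mm border on every side. Frame depth is 26 mm along y. It is built from two vertical stiles running the full outside height and two horizontal rails spanning the gap between the stiles.

Two stools sit around the table at the −y, +x sides. The picture frame is on top of the table, centred.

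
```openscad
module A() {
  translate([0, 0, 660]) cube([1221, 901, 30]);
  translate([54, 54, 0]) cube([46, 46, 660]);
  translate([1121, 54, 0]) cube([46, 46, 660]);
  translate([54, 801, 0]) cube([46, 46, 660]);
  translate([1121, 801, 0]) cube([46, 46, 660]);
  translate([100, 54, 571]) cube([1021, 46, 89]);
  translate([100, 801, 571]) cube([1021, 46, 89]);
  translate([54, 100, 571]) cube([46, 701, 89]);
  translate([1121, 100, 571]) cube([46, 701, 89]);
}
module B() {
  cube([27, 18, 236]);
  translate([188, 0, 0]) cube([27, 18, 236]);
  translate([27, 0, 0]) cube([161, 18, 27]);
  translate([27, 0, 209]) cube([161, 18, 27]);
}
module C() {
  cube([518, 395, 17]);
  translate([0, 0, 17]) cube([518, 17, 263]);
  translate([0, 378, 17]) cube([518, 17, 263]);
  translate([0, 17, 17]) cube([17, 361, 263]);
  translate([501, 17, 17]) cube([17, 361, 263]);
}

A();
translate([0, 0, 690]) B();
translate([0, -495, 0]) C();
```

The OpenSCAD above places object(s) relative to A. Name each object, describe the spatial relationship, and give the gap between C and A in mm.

A is a table. B is a picture frame. C is an open box. The picture frame is on top of the table. The open box is on the floor beside the table on its −y side. The gap between the open box and the table is 100 mm.

The open box's nearest face is 100 mm from the table's −y face.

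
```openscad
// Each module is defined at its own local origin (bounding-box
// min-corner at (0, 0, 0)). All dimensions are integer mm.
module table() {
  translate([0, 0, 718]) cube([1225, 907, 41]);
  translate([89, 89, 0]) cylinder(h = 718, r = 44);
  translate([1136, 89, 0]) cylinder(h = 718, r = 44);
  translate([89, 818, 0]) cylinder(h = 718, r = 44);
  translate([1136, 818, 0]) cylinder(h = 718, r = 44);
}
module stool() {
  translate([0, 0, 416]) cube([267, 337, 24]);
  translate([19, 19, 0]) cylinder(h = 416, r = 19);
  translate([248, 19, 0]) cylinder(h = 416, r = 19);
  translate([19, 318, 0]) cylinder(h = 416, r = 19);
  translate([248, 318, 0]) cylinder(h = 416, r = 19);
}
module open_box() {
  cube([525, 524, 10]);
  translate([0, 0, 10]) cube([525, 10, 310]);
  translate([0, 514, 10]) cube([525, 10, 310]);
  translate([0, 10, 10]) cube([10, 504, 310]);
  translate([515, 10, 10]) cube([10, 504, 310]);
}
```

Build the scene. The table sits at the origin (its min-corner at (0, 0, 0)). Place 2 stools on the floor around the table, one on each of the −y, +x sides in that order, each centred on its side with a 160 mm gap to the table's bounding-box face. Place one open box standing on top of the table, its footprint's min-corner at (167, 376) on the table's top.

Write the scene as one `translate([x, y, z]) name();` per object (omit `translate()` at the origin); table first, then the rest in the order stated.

table();
translate([479, -497, 0]) stool();
translate([1385, 285, 0]) stool();
translate([167, 376, 759]) open_box();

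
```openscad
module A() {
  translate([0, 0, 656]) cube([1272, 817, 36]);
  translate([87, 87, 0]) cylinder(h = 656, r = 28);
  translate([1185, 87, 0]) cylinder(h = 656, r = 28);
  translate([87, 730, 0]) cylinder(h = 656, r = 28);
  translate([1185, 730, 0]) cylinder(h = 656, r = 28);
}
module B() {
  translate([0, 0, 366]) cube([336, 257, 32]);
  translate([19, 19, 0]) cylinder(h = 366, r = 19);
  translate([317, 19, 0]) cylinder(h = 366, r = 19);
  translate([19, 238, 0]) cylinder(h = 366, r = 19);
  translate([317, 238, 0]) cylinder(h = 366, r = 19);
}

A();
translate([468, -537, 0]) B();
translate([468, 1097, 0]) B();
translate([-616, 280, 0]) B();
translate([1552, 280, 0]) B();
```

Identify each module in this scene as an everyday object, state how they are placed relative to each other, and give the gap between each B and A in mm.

A is a table. B is a stool. Four stools sit around the table at the −y, +y, −x, +x sides. The gap between each stool and the table is 280 mm.

Each stool's nearest face is 280 mm from the table's bounding box.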